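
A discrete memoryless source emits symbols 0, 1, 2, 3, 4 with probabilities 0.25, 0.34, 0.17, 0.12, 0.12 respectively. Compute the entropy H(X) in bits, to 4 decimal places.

2.1979 bits

H = −Σ pᵢ log₂ pᵢ.
−0.25·log₂(0.25) = 0.5000
−0.34·log₂(0.34) = 0.5292
−0.17·log₂(0.17) = 0.4346
−0.12·log₂(0.12) = 0.3671
−0.12·log₂(0.12) = 0.3671
Sum ≈ 2.1979 → 2.1979 bits.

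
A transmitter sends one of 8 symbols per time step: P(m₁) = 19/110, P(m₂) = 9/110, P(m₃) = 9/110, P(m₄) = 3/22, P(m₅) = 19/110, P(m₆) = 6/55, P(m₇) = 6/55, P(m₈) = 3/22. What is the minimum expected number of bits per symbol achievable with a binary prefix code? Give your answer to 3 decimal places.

Repeatedly combine the two least-probable nodes; the expected code length is the sum of the merged weights.
merge 9/110 + 9/110 → 9/55
merge 6/55 + 6/55 → 12/55
merge 3/22 + 3/22 → 3/11
merge 9/55 + 19/110 → 37/110
merge 19/110 + 12/55 → 43/110
merge 3/11 + 37/110 → 67/110
merge 43/110 + 67/110 → 1
L = 9/55 + 12/55 + 3/11 + 37/110 + 43/110 + 67/110 + 1 = 329/110 ≈ 2.991 bits/symbol.

2.991 bits/symbol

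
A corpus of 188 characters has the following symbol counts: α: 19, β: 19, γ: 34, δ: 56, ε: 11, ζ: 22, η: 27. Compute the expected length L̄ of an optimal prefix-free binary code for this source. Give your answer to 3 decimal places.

Probabilities are the counts divided by 188.
Repeatedly combine the two least-probable nodes; the expected code length is the sum of the merged weights.
merge 11/188 + 19/188 → 15/94
merge 19/188 + 11/94 → 41/188
merge 27/188 + 15/94 → 57/188
merge 17/94 + 41/188 → 75/188
merge 14/47 + 57/188 → 113/188
merge 75/188 + 113/188 → 1
L = 15/94 + 41/188 + 57/188 + 75/188 + 113/188 + 1 = 126/47 ≈ 2.681 bits/symbol.

2.681 bits/symbol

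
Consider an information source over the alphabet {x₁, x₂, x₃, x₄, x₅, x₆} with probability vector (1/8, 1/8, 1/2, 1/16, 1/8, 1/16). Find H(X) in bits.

2.125 bits

Each probability is a power of 1/2, so log₂(1/p) is an integer.
H = Σ p·log₂(1/p) = 1/8·3 + 1/8·3 + 1/2·1 + 1/16·4 + 1/8·3 + 1/16·4 = 2.125 bits.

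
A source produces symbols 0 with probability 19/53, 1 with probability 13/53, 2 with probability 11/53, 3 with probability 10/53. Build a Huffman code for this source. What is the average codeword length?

2 bits/symbol

Repeatedly combine the two least-probable nodes; the expected code length is the sum of the merged weights.
merge 10/53 + 11/53 → 21/53
merge 13/53 + 19/53 → 32/53
merge 21/53 + 32/53 → 1
L = 21/53 + 32/53 + 1 = 2 bits/symbol.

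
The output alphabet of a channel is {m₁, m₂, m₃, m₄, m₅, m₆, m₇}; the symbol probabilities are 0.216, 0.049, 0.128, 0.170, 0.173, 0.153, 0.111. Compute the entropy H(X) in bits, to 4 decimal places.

H = −Σ pᵢ log₂ pᵢ.
−0.216·log₂(0.216) = 0.4776
−0.049·log₂(0.049) = 0.2132
−0.128·log₂(0.128) = 0.3796
−0.170·log₂(0.170) = 0.4346
−0.173·log₂(0.173) = 0.4379
−0.153·log₂(0.153) = 0.4144
−0.111·log₂(0.111) = 0.3520
Sum ≈ 2.7093 → 2.7093 bits.

2.7093 bits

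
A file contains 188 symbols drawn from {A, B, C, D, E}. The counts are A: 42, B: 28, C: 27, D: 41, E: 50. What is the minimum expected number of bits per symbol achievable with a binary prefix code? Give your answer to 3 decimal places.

Probabilities are the counts divided by 188.
Repeatedly combine the two least-probable nodes; the expected code length is the sum of the merged weights.
merge 27/188 + 7/47 → 55/188
merge 41/188 + 21/94 → 83/188
merge 25/94 + 55/188 → 105/188
merge 83/188 + 105/188 → 1
L = 55/188 + 83/188 + 105/188 + 1 = 431/188 ≈ 2.293 bits/symbol.

2.293 bits/symbol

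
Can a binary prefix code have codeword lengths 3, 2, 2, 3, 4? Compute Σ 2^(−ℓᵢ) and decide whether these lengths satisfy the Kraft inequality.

0.8125; yes

With common denominator 2^4 = 16: Σ 2^(−ℓᵢ) = 2/16 + 4/16 + 4/16 + 2/16 + 1/16 = 13/16 = 0.8125.
Kraft's inequality requires Σ ≤ 1; here Σ = 0.8125 ≤ 1, so such a prefix code exists.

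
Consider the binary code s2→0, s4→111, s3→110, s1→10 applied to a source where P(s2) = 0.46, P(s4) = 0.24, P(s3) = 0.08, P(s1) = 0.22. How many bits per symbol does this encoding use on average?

L̄ = Σ pᵢ·ℓᵢ = 0.46·1 + 0.24·3 + 0.08·3 + 0.22·2 = 1.86 bits/symbol.

1.86 bits/symbol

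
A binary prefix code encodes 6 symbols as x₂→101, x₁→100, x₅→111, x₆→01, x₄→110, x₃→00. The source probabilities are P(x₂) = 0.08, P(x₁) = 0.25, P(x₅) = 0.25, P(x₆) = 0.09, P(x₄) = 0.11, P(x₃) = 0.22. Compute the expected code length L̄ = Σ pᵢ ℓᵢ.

2.69 bits/symbol

L̄ = Σ pᵢ·ℓᵢ = 0.08·3 + 0.25·3 + 0.25·3 + 0.09·2 + 0.11·3 + 0.22·2 = 2.69 bits/symbol.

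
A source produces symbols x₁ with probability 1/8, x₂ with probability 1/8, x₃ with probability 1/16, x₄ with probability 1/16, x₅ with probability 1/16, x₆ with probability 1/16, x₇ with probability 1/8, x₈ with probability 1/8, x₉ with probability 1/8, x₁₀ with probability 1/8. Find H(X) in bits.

Each probability is a power of 1/2, so log₂(1/p) is an integer.
H = Σ p·log₂(1/p) = 1/8·3 + 1/8·3 + 1/16·4 + 1/16·4 + 1/16·4 + 1/16·4 + 1/8·3 + 1/8·3 + 1/8·3 + 1/8·3 = 3.25 bits.

3.25 bits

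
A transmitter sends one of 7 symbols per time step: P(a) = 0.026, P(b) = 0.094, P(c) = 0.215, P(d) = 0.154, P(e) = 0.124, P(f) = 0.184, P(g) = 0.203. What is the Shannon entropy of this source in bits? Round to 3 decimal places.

H = −Σ pᵢ log₂ pᵢ.
−0.026·log₂(0.026) = 0.1369
−0.094·log₂(0.094) = 0.3207
−0.215·log₂(0.215) = 0.4768
−0.154·log₂(0.154) = 0.4156
−0.124·log₂(0.124) = 0.3734
−0.184·log₂(0.184) = 0.4494
−0.203·log₂(0.203) = 0.4670
Sum ≈ 2.6398 → 2.640 bits.

2.640 bits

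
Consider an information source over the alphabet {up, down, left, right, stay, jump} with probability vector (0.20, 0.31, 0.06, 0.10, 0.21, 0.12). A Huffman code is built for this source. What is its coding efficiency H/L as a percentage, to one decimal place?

Entropy H = −Σ p log₂ p ≈ 2.4038 bits.
Huffman merges: 3/50+1/10→4/25; 3/25+4/25→7/25; 1/5+21/100→41/100; 7/25+31/100→59/100; 41/100+59/100→1. L = 61/25 ≈ 2.4400.
Efficiency = H/L = 2.4038/2.4400 = 98.5%.

98.5%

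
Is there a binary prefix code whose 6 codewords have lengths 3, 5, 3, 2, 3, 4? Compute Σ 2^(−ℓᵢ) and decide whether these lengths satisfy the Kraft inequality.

With common denominator 2^5 = 32: Σ 2^(−ℓᵢ) = 4/32 + 1/32 + 4/32 + 8/32 + 4/32 + 2/32 = 23/32 = 0.71875.
Kraft's inequality requires Σ ≤ 1; here Σ = 0.71875 ≤ 1, so such a prefix code exists.

0.71875; yes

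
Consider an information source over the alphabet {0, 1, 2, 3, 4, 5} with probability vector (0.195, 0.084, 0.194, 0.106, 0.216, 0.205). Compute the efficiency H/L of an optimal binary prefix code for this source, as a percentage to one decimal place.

97.5%

Entropy H = −Σ p log₂ p ≈ 2.5085 bits.
Huffman merges: 21/250+53/500→19/100; 19/100+97/500→48/125; 39/200+41/200→2/5; 27/125+48/125→3/5; 2/5+3/5→1. L = 1287/500 ≈ 2.5740.
Efficiency = H/L = 2.5085/2.5740 = 97.5%.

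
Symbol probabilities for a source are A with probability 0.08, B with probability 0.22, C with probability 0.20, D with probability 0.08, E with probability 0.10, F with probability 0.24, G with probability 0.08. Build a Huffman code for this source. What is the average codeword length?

Repeatedly combine the two least-probable nodes; the expected code length is the sum of the merged weights.
merge 2/25 + 2/25 → 4/25
merge 2/25 + 1/10 → 9/50
merge 4/25 + 9/50 → 17/50
merge 1/5 + 11/50 → 21/50
merge 6/25 + 17/50 → 29/50
merge 21/50 + 29/50 → 1
L = 4/25 + 9/50 + 17/50 + 21/50 + 29/50 + 1 = 67/25 = 2.68 bits/symbol.

2.68 bits/symbol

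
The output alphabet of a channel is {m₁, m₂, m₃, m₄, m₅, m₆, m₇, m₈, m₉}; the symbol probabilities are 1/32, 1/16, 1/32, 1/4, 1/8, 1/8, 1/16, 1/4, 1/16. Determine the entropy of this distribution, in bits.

2.8125 bits

Each probability is a power of 1/2, so log₂(1/p) is an integer.
H = Σ p·log₂(1/p) = 1/32·5 + 1/16·4 + 1/32·5 + 1/4·2 + 1/8·3 + 1/8·3 + 1/16·4 + 1/4·2 + 1/16·4 = 2.8125 bits.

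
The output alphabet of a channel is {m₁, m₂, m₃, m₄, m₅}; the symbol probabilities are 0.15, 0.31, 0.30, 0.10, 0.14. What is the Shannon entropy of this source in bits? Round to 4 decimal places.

2.1847 bits

H = −Σ pᵢ log₂ pᵢ.
−0.15·log₂(0.15) = 0.4105
−0.31·log₂(0.31) = 0.5238
−0.30·log₂(0.30) = 0.5211
−0.10·log₂(0.10) = 0.3322
−0.14·log₂(0.14) = 0.3971
Sum ≈ 2.1847 → 2.1847 bits.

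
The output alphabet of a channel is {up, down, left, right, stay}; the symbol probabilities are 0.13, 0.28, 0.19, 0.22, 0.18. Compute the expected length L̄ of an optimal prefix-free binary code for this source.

2.31 bits/symbol

Repeatedly combine the two least-probable nodes; the expected code length is the sum of the merged weights.
merge 13/100 + 9/50 → 31/100
merge 19/100 + 11/50 → 41/100
merge 7/25 + 31/100 → 59/100
merge 41/100 + 59/100 → 1
L = 31/100 + 41/100 + 59/100 + 1 = 231/100 = 2.31 bits/symbol.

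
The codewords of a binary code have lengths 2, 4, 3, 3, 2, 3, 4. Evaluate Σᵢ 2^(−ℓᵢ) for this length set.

With common denominator 2^4 = 16: Σ 2^(−ℓᵢ) = 4/16 + 1/16 + 2/16 + 2/16 + 4/16 + 2/16 + 1/16 = 16/16 = 1.

1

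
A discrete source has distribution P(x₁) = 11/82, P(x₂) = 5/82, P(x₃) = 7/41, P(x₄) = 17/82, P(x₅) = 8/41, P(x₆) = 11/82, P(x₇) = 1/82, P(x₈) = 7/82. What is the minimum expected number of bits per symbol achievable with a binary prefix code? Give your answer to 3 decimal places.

Repeatedly combine the two least-probable nodes; the expected code length is the sum of the merged weights.
merge 1/82 + 5/82 → 3/41
merge 3/41 + 7/82 → 13/82
merge 11/82 + 11/82 → 11/41
merge 13/82 + 7/41 → 27/82
merge 8/41 + 17/82 → 33/82
merge 11/41 + 27/82 → 49/82
merge 33/82 + 49/82 → 1
L = 3/41 + 13/82 + 11/41 + 27/82 + 33/82 + 49/82 + 1 = 116/41 ≈ 2.829 bits/symbol.

2.829 bits/symbol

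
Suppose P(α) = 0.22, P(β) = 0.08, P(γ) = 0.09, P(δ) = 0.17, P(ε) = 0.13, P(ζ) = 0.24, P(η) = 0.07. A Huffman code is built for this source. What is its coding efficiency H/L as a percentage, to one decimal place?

99.1%

Entropy H = −Σ p log₂ p ≈ 2.6647 bits.
Huffman merges: 7/100+2/25→3/20; 9/100+13/100→11/50; 3/20+17/100→8/25; 11/50+11/50→11/25; 6/25+8/25→14/25; 11/25+14/25→1. L = 269/100 ≈ 2.6900.
Efficiency = H/L = 2.6647/2.6900 = 99.1%.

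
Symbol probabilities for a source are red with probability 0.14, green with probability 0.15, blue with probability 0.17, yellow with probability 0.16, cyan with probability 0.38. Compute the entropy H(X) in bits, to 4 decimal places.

H = −Σ pᵢ log₂ pᵢ.
−0.14·log₂(0.14) = 0.3971
−0.15·log₂(0.15) = 0.4105
−0.17·log₂(0.17) = 0.4346
−0.16·log₂(0.16) = 0.4230
−0.38·log₂(0.38) = 0.5305
Sum ≈ 2.1957 → 2.1957 bits.

2.1957 bits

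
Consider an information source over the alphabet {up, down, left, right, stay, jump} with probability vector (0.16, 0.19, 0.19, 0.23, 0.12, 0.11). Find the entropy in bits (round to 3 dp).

2.538 bits

H = −Σ pᵢ log₂ pᵢ.
−0.16·log₂(0.16) = 0.4230
−0.19·log₂(0.19) = 0.4552
−0.19·log₂(0.19) = 0.4552
−0.23·log₂(0.23) = 0.4877
−0.12·log₂(0.12) = 0.3671
−0.11·log₂(0.11) = 0.3503
Sum ≈ 2.5385 → 2.538 bits.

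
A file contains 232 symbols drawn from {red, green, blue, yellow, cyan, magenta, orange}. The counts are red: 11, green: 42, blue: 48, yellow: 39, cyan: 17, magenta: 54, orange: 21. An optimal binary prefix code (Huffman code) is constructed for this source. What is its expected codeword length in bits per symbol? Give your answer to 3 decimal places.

Probabilities are the counts divided by 232.
Repeatedly combine the two least-probable nodes; the expected code length is the sum of the merged weights.
merge 11/232 + 17/232 → 7/58
merge 21/232 + 7/58 → 49/232
merge 39/232 + 21/116 → 81/232
merge 6/29 + 49/232 → 97/232
merge 27/116 + 81/232 → 135/232
merge 97/232 + 135/232 → 1
L = 7/58 + 49/232 + 81/232 + 97/232 + 135/232 + 1 = 311/116 ≈ 2.681 bits/symbol.

2.681 bits/symbol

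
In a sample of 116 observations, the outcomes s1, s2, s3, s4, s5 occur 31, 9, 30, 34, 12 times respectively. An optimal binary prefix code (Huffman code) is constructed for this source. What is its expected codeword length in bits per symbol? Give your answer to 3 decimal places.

2.181 bits/symbol

Probabilities are the counts divided by 116.
Repeatedly combine the two least-probable nodes; the expected code length is the sum of the merged weights.
merge 9/116 + 3/29 → 21/116
merge 21/116 + 15/58 → 51/116
merge 31/116 + 17/58 → 65/116
merge 51/116 + 65/116 → 1
L = 21/116 + 51/116 + 65/116 + 1 = 253/116 ≈ 2.181 bits/symbol.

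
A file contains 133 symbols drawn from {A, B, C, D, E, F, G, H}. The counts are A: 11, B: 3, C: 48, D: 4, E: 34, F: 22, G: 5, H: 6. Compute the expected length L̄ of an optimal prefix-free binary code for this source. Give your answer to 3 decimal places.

Probabilities are the counts divided by 133.
Repeatedly combine the two least-probable nodes; the expected code length is the sum of the merged weights.
merge 3/133 + 4/133 → 1/19
merge 5/133 + 6/133 → 11/133
merge 1/19 + 11/133 → 18/133
merge 11/133 + 18/133 → 29/133
merge 22/133 + 29/133 → 51/133
merge 34/133 + 48/133 → 82/133
merge 51/133 + 82/133 → 1
L = 1/19 + 11/133 + 18/133 + 29/133 + 51/133 + 82/133 + 1 = 331/133 ≈ 2.489 bits/symbol.

2.489 bits/symbol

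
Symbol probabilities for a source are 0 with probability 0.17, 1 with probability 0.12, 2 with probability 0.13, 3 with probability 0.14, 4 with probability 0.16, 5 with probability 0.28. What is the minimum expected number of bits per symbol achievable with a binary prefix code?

2.55 bits/symbol

Repeatedly combine the two least-probable nodes; the expected code length is the sum of the merged weights.
merge 3/25 + 13/100 → 1/4
merge 7/50 + 4/25 → 3/10
merge 17/100 + 1/4 → 21/50
merge 7/25 + 3/10 → 29/50
merge 21/50 + 29/50 → 1
L = 1/4 + 3/10 + 21/50 + 29/50 + 1 = 51/20 = 2.55 bits/symbol.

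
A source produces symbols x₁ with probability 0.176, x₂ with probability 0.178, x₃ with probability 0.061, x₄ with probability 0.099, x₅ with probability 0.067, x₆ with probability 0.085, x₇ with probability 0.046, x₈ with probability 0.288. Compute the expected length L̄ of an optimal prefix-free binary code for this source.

2.793 bits/symbol

Repeatedly combine the two least-probable nodes; the expected code length is the sum of the merged weights.
merge 23/500 + 61/1000 → 107/1000
merge 67/1000 + 17/200 → 19/125
merge 99/1000 + 107/1000 → 103/500
merge 19/125 + 22/125 → 41/125
merge 89/500 + 103/500 → 48/125
merge 36/125 + 41/125 → 77/125
merge 48/125 + 77/125 → 1
L = 107/1000 + 19/125 + 103/500 + 41/125 + 48/125 + 77/125 + 1 = 2793/1000 = 2.793 bits/symbol.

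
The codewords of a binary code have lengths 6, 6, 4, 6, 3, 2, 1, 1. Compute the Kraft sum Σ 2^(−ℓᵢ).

1.484375

With common denominator 2^6 = 64: Σ 2^(−ℓᵢ) = 1/64 + 1/64 + 4/64 + 1/64 + 8/64 + 16/64 + 32/64 + 32/64 = 95/64 = 1.484375.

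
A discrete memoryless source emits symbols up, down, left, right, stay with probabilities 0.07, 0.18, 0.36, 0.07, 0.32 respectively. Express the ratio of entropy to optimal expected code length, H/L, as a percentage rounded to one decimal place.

Entropy H = −Σ p log₂ p ≈ 2.0391 bits.
Huffman merges: 7/100+7/100→7/50; 7/50+9/50→8/25; 8/25+8/25→16/25; 9/25+16/25→1. L = 21/10 ≈ 2.1000.
Efficiency = H/L = 2.0391/2.1000 = 97.1%.

97.1%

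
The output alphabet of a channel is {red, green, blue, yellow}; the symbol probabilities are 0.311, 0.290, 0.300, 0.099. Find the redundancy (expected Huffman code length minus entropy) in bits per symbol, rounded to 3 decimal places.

0.107 bits

Entropy H = −Σ p log₂ p ≈ 1.8933 bits.
Huffman merges: 99/1000+29/100→389/1000; 3/10+311/1000→611/1000; 389/1000+611/1000→1. L = 2 ≈ 2.0000.
L − H = 2.0000 − 1.8933 = 0.107 bits.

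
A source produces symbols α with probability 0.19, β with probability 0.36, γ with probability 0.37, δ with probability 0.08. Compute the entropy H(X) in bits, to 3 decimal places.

1.808 bits

H = −Σ pᵢ log₂ pᵢ.
−0.19·log₂(0.19) = 0.4552
−0.36·log₂(0.36) = 0.5306
−0.37·log₂(0.37) = 0.5307
−0.08·log₂(0.08) = 0.2915
Sum ≈ 1.8081 → 1.808 bits.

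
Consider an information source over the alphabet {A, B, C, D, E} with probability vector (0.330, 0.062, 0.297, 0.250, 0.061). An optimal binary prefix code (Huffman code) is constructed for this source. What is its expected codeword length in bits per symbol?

Repeatedly combine the two least-probable nodes; the expected code length is the sum of the merged weights.
merge 61/1000 + 31/500 → 123/1000
merge 123/1000 + 1/4 → 373/1000
merge 297/1000 + 33/100 → 627/1000
merge 373/1000 + 627/1000 → 1
L = 123/1000 + 373/1000 + 627/1000 + 1 = 2123/1000 = 2.123 bits/symbol.

2.123 bits/symbol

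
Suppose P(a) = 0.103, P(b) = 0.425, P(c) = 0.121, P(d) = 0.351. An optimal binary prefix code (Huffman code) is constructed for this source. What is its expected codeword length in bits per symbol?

1.799 bits/symbol

Repeatedly combine the two least-probable nodes; the expected code length is the sum of the merged weights.
merge 103/1000 + 121/1000 → 28/125
merge 28/125 + 351/1000 → 23/40
merge 17/40 + 23/40 → 1
L = 28/125 + 23/40 + 1 = 1799/1000 = 1.799 bits/symbol.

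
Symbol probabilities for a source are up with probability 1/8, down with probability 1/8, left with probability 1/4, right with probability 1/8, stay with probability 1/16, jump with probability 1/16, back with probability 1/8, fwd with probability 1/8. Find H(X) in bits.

2.875 bits

Each probability is a power of 1/2, so log₂(1/p) is an integer.
H = Σ p·log₂(1/p) = 1/8·3 + 1/8·3 + 1/4·2 + 1/8·3 + 1/16·4 + 1/16·4 + 1/8·3 + 1/8·3 = 2.875 bits.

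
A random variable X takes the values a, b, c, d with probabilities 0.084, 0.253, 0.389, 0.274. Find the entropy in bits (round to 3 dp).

1.843 bits

H = −Σ pᵢ log₂ pᵢ.
−0.084·log₂(0.084) = 0.3002
−0.253·log₂(0.253) = 0.5016
−0.389·log₂(0.389) = 0.5299
−0.274·log₂(0.274) = 0.5118
Sum ≈ 1.8435 → 1.843 bits.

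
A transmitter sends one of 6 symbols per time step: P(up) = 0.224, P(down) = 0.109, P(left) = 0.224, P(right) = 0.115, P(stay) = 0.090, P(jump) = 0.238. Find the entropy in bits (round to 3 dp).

2.480 bits

H = −Σ pᵢ log₂ pᵢ.
−0.224·log₂(0.224) = 0.4835
−0.109·log₂(0.109) = 0.3485
−0.224·log₂(0.224) = 0.4835
−0.115·log₂(0.115) = 0.3588
−0.090·log₂(0.090) = 0.3127
−0.238·log₂(0.238) = 0.4929
Sum ≈ 2.4799 → 2.480 bits.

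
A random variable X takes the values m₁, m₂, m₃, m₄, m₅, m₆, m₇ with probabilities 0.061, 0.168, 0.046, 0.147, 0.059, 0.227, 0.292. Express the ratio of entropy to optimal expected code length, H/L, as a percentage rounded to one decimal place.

Entropy H = −Σ p log₂ p ≈ 2.5345 bits.
Huffman merges: 23/500+59/1000→21/200; 61/1000+21/200→83/500; 147/1000+83/500→313/1000; 21/125+227/1000→79/200; 73/250+313/1000→121/200; 79/200+121/200→1. L = 323/125 ≈ 2.5840.
Efficiency = H/L = 2.5345/2.5840 = 98.1%.

98.1%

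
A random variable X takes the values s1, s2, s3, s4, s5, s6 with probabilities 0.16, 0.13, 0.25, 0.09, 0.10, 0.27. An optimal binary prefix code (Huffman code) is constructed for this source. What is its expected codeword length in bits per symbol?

Repeatedly combine the two least-probable nodes; the expected code length is the sum of the merged weights.
merge 9/100 + 1/10 → 19/100
merge 13/100 + 4/25 → 29/100
merge 19/100 + 1/4 → 11/25
merge 27/100 + 29/100 → 14/25
merge 11/25 + 14/25 → 1
L = 19/100 + 29/100 + 11/25 + 14/25 + 1 = 62/25 = 2.48 bits/symbol.

2.48 bits/symbol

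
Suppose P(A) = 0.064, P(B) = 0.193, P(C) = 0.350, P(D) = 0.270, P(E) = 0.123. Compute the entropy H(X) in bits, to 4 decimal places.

2.1238 bits

H = −Σ pᵢ log₂ pᵢ.
−0.064·log₂(0.064) = 0.2538
−0.193·log₂(0.193) = 0.4581
−0.350·log₂(0.350) = 0.5301
−0.270·log₂(0.270) = 0.5100
−0.123·log₂(0.123) = 0.3719
Sum ≈ 2.1238 → 2.1238 bits.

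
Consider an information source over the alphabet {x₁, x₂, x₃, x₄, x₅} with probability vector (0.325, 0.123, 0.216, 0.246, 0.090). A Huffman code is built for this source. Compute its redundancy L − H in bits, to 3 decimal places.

Entropy H = −Σ p log₂ p ≈ 2.1868 bits.
Huffman merges: 9/100+123/1000→213/1000; 213/1000+27/125→429/1000; 123/500+13/40→571/1000; 429/1000+571/1000→1. L = 2213/1000 ≈ 2.2130.
L − H = 2.2130 − 2.1868 = 0.026 bits.

0.026 bits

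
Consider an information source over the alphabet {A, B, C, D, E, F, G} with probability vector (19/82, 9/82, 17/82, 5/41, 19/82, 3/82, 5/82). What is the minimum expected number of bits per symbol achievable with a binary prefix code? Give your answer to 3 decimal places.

Repeatedly combine the two least-probable nodes; the expected code length is the sum of the merged weights.
merge 3/82 + 5/82 → 4/41
merge 4/41 + 9/82 → 17/82
merge 5/41 + 17/82 → 27/82
merge 17/82 + 19/82 → 18/41
merge 19/82 + 27/82 → 23/41
merge 18/41 + 23/41 → 1
L = 4/41 + 17/82 + 27/82 + 18/41 + 23/41 + 1 = 108/41 ≈ 2.634 bits/symbol.

2.634 bits/symbol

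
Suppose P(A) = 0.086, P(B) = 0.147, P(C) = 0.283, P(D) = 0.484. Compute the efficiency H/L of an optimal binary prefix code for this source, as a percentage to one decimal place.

99.1%

Entropy H = −Σ p log₂ p ≈ 1.7331 bits.
Huffman merges: 43/500+147/1000→233/1000; 233/1000+283/1000→129/250; 121/250+129/250→1. L = 1749/1000 ≈ 1.7490.
Efficiency = H/L = 1.7331/1.7490 = 99.1%.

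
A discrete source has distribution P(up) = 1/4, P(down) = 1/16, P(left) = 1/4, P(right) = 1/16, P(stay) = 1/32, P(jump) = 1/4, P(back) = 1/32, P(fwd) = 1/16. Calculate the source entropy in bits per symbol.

2.5625 bits

Each probability is a power of 1/2, so log₂(1/p) is an integer.
H = Σ p·log₂(1/p) = 1/4·2 + 1/16·4 + 1/4·2 + 1/16·4 + 1/32·5 + 1/4·2 + 1/32·5 + 1/16·4 = 2.5625 bits.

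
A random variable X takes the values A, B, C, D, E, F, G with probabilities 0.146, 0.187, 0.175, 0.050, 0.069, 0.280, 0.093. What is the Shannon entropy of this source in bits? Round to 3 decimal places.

2.613 bits

H = −Σ pᵢ log₂ pᵢ.
−0.146·log₂(0.146) = 0.4053
−0.187·log₂(0.187) = 0.4523
−0.175·log₂(0.175) = 0.4401
−0.050·log₂(0.050) = 0.2161
−0.069·log₂(0.069) = 0.2662
−0.280·log₂(0.280) = 0.5142
−0.093·log₂(0.093) = 0.3187
Sum ≈ 2.6128 → 2.613 bits.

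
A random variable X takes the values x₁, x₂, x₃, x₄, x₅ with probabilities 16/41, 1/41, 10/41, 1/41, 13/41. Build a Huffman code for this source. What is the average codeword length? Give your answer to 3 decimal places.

1.951 bits/symbol

Repeatedly combine the two least-probable nodes; the expected code length is the sum of the merged weights.
merge 1/41 + 1/41 → 2/41
merge 2/41 + 10/41 → 12/41
merge 12/41 + 13/41 → 25/41
merge 16/41 + 25/41 → 1
L = 2/41 + 12/41 + 25/41 + 1 = 80/41 ≈ 1.951 bits/symbol.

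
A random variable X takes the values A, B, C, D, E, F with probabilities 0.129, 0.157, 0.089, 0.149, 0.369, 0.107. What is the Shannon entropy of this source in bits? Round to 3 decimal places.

2.396 bits

H = −Σ pᵢ log₂ pᵢ.
−0.129·log₂(0.129) = 0.3811
−0.157·log₂(0.157) = 0.4194
−0.089·log₂(0.089) = 0.3106
−0.149·log₂(0.149) = 0.4092
−0.369·log₂(0.369) = 0.5307
−0.107·log₂(0.107) = 0.3450
Sum ≈ 2.3961 → 2.396 bits.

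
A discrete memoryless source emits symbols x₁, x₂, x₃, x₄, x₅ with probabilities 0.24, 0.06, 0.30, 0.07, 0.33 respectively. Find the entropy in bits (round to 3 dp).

2.055 bits

H = −Σ pᵢ log₂ pᵢ.
−0.24·log₂(0.24) = 0.4941
−0.06·log₂(0.06) = 0.2435
−0.30·log₂(0.30) = 0.5211
−0.07·log₂(0.07) = 0.2686
−0.33·log₂(0.33) = 0.5278
Sum ≈ 2.0551 → 2.055 bits.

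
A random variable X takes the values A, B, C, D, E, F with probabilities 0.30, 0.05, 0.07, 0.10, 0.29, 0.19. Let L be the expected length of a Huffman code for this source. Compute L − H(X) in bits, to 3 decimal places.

Entropy H = −Σ p log₂ p ≈ 2.3111 bits.
Huffman merges: 1/20+7/100→3/25; 1/10+3/25→11/50; 19/100+11/50→41/100; 29/100+3/10→59/100; 41/100+59/100→1. L = 117/50 ≈ 2.3400.
L − H = 2.3400 − 2.3111 = 0.029 bits.

0.029 bits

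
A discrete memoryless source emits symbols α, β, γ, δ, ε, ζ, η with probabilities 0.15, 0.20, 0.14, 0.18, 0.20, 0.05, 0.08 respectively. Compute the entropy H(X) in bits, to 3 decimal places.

2.689 bits

H = −Σ pᵢ log₂ pᵢ.
−0.15·log₂(0.15) = 0.4105
−0.20·log₂(0.20) = 0.4644
−0.14·log₂(0.14) = 0.3971
−0.18·log₂(0.18) = 0.4453
−0.20·log₂(0.20) = 0.4644
−0.05·log₂(0.05) = 0.2161
−0.08·log₂(0.08) = 0.2915
Sum ≈ 2.6893 → 2.689 bits.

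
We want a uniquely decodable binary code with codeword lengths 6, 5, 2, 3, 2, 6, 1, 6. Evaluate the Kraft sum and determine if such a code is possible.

1.203125; no

With common denominator 2^6 = 64: Σ 2^(−ℓᵢ) = 1/64 + 2/64 + 16/64 + 8/64 + 16/64 + 1/64 + 32/64 + 1/64 = 77/64 = 1.203125.
Kraft's inequality requires Σ ≤ 1; here Σ = 1.203125 > 1, so no such prefix code exists.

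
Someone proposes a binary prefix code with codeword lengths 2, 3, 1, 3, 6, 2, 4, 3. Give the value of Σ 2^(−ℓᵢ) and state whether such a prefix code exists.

With common denominator 2^6 = 64: Σ 2^(−ℓᵢ) = 16/64 + 8/64 + 32/64 + 8/64 + 1/64 + 16/64 + 4/64 + 8/64 = 93/64 = 1.453125.
Kraft's inequality requires Σ ≤ 1; here Σ = 1.453125 > 1, so no such prefix code exists.

1.453125; no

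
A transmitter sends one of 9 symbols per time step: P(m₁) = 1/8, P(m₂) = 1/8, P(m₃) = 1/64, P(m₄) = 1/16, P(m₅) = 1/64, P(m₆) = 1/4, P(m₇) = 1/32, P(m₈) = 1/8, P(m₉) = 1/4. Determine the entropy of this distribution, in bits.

Each probability is a power of 1/2, so log₂(1/p) is an integer.
H = Σ p·log₂(1/p) = 1/8·3 + 1/8·3 + 1/64·6 + 1/16·4 + 1/64·6 + 1/4·2 + 1/32·5 + 1/8·3 + 1/4·2 = 2.71875 bits.

2.71875 bits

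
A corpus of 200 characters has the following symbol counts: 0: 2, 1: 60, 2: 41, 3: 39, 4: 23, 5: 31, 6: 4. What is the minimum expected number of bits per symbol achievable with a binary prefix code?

2.475 bits/symbol

Probabilities are the counts divided by 200.
Repeatedly combine the two least-probable nodes; the expected code length is the sum of the merged weights.
merge 1/100 + 1/50 → 3/100
merge 3/100 + 23/200 → 29/200
merge 29/200 + 31/200 → 3/10
merge 39/200 + 41/200 → 2/5
merge 3/10 + 3/10 → 3/5
merge 2/5 + 3/5 → 1
L = 3/100 + 29/200 + 3/10 + 2/5 + 3/5 + 1 = 99/40 = 2.475 bits/symbol.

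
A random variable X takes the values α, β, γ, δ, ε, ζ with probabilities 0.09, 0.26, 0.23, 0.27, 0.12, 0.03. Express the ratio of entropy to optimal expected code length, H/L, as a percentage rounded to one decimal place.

Entropy H = −Σ p log₂ p ≈ 2.3345 bits.
Huffman merges: 3/100+9/100→3/25; 3/25+3/25→6/25; 23/100+6/25→47/100; 13/50+27/100→53/100; 47/100+53/100→1. L = 59/25 ≈ 2.3600.
Efficiency = H/L = 2.3345/2.3600 = 98.9%.

98.9%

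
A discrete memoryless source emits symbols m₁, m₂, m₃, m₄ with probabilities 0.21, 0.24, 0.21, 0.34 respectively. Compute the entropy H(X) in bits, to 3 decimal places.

H = −Σ pᵢ log₂ pᵢ.
−0.21·log₂(0.21) = 0.4728
−0.24·log₂(0.24) = 0.4941
−0.21·log₂(0.21) = 0.4728
−0.34·log₂(0.34) = 0.5292
Sum ≈ 1.9690 → 1.969 bits.

1.969 bits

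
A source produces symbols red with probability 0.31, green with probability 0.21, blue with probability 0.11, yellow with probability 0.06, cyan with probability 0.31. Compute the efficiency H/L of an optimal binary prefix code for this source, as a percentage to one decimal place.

97.4%

Entropy H = −Σ p log₂ p ≈ 2.1142 bits.
Huffman merges: 3/50+11/100→17/100; 17/100+21/100→19/50; 31/100+31/100→31/50; 19/50+31/50→1. L = 217/100 ≈ 2.1700.
Efficiency = H/L = 2.1142/2.1700 = 97.4%.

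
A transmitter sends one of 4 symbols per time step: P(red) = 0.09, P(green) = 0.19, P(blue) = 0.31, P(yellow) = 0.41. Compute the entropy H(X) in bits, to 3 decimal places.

H = −Σ pᵢ log₂ pᵢ.
−0.09·log₂(0.09) = 0.3127
−0.19·log₂(0.19) = 0.4552
−0.31·log₂(0.31) = 0.5238
−0.41·log₂(0.41) = 0.5274
Sum ≈ 1.8191 → 1.819 bits.

1.819 bits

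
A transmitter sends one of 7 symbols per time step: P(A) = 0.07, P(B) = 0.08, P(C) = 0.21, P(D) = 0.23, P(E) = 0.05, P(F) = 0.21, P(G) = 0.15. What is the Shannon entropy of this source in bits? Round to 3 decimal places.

2.620 bits

H = −Σ pᵢ log₂ pᵢ.
−0.07·log₂(0.07) = 0.2686
−0.08·log₂(0.08) = 0.2915
−0.21·log₂(0.21) = 0.4728
−0.23·log₂(0.23) = 0.4877
−0.05·log₂(0.05) = 0.2161
−0.21·log₂(0.21) = 0.4728
−0.15·log₂(0.15) = 0.4105
Sum ≈ 2.6200 → 2.620 bits.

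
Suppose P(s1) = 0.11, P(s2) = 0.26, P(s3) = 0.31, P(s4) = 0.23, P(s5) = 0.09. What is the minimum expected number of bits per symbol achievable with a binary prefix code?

Repeatedly combine the two least-probable nodes; the expected code length is the sum of the merged weights.
merge 9/100 + 11/100 → 1/5
merge 1/5 + 23/100 → 43/100
merge 13/50 + 31/100 → 57/100
merge 43/100 + 57/100 → 1
L = 1/5 + 43/100 + 57/100 + 1 = 11/5 = 2.2 bits/symbol.

2.2 bits/symbol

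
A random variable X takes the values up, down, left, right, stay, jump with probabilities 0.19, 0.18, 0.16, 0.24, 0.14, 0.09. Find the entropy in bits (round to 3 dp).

H = −Σ pᵢ log₂ pᵢ.
−0.19·log₂(0.19) = 0.4552
−0.18·log₂(0.18) = 0.4453
−0.16·log₂(0.16) = 0.4230
−0.24·log₂(0.24) = 0.4941
−0.14·log₂(0.14) = 0.3971
−0.09·log₂(0.09) = 0.3127
Sum ≈ 2.5274 → 2.527 bits.

2.527 bits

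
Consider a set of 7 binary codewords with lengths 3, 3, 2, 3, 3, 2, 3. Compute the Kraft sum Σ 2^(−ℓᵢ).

With common denominator 2^3 = 8: Σ 2^(−ℓᵢ) = 1/8 + 1/8 + 2/8 + 1/8 + 1/8 + 2/8 + 1/8 = 9/8 = 1.125.

1.125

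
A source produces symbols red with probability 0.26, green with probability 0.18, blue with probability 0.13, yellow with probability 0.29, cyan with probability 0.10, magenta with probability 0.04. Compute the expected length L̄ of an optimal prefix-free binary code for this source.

Repeatedly combine the two least-probable nodes; the expected code length is the sum of the merged weights.
merge 1/25 + 1/10 → 7/50
merge 13/100 + 7/50 → 27/100
merge 9/50 + 13/50 → 11/25
merge 27/100 + 29/100 → 14/25
merge 11/25 + 14/25 → 1
L = 7/50 + 27/100 + 11/25 + 14/25 + 1 = 241/100 = 2.41 bits/symbol.

2.41 bits/symbol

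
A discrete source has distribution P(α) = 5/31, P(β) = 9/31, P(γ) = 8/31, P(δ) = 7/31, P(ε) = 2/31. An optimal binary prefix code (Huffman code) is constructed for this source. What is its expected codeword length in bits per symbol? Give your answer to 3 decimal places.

2.226 bits/symbol

Repeatedly combine the two least-probable nodes; the expected code length is the sum of the merged weights.
merge 2/31 + 5/31 → 7/31
merge 7/31 + 7/31 → 14/31
merge 8/31 + 9/31 → 17/31
merge 14/31 + 17/31 → 1
L = 7/31 + 14/31 + 17/31 + 1 = 69/31 ≈ 2.226 bits/symbol.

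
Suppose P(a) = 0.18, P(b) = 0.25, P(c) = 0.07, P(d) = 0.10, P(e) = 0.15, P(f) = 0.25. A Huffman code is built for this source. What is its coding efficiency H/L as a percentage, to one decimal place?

98.7%

Entropy H = −Σ p log₂ p ≈ 2.4566 bits.
Huffman merges: 7/100+1/10→17/100; 3/20+17/100→8/25; 9/50+1/4→43/100; 1/4+8/25→57/100; 43/100+57/100→1. L = 249/100 ≈ 2.4900.
Efficiency = H/L = 2.4566/2.4900 = 98.7%.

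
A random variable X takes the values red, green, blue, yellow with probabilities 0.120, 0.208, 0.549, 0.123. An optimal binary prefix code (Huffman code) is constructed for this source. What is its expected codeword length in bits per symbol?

Repeatedly combine the two least-probable nodes; the expected code length is the sum of the merged weights.
merge 3/25 + 123/1000 → 243/1000
merge 26/125 + 243/1000 → 451/1000
merge 451/1000 + 549/1000 → 1
L = 243/1000 + 451/1000 + 1 = 847/500 = 1.694 bits/symbol.

1.694 bits/symbol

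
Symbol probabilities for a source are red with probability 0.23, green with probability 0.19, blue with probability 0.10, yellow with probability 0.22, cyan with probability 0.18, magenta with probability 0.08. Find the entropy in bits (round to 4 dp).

2.4925 bits

H = −Σ pᵢ log₂ pᵢ.
−0.23·log₂(0.23) = 0.4877
−0.19·log₂(0.19) = 0.4552
−0.10·log₂(0.10) = 0.3322
−0.22·log₂(0.22) = 0.4806
−0.18·log₂(0.18) = 0.4453
−0.08·log₂(0.08) = 0.2915
Sum ≈ 2.4925 → 2.4925 bits.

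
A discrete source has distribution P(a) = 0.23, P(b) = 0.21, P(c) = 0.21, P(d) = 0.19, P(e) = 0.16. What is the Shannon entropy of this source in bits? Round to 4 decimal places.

2.3116 bits

H = −Σ pᵢ log₂ pᵢ.
−0.23·log₂(0.23) = 0.4877
−0.21·log₂(0.21) = 0.4728
−0.21·log₂(0.21) = 0.4728
−0.19·log₂(0.19) = 0.4552
−0.16·log₂(0.16) = 0.4230
Sum ≈ 2.3116 → 2.3116 bits.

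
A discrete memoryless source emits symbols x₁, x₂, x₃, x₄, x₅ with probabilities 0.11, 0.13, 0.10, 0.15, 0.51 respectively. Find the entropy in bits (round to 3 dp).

1.971 bits

H = −Σ pᵢ log₂ pᵢ.
−0.11·log₂(0.11) = 0.3503
−0.13·log₂(0.13) = 0.3826
−0.10·log₂(0.10) = 0.3322
−0.15·log₂(0.15) = 0.4105
−0.51·log₂(0.51) = 0.4954
Sum ≈ 1.9711 → 1.971 bits.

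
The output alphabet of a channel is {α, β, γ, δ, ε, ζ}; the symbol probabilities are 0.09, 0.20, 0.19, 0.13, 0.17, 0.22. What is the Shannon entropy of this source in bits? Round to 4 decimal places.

H = −Σ pᵢ log₂ pᵢ.
−0.09·log₂(0.09) = 0.3127
−0.20·log₂(0.20) = 0.4644
−0.19·log₂(0.19) = 0.4552
−0.13·log₂(0.13) = 0.3826
−0.17·log₂(0.17) = 0.4346
−0.22·log₂(0.22) = 0.4806
Sum ≈ 2.5301 → 2.5301 bits.

2.5301 bits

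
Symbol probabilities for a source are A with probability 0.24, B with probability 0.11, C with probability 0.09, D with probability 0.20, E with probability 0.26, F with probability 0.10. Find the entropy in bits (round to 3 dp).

2.459 bits

H = −Σ pᵢ log₂ pᵢ.
−0.24·log₂(0.24) = 0.4941
−0.11·log₂(0.11) = 0.3503
−0.09·log₂(0.09) = 0.3127
−0.20·log₂(0.20) = 0.4644
−0.26·log₂(0.26) = 0.5053
−0.10·log₂(0.10) = 0.3322
Sum ≈ 2.4589 → 2.459 bits.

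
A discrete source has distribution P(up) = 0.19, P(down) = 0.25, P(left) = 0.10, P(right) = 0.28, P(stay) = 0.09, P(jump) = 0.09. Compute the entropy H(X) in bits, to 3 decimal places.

2.427 bits

H = −Σ pᵢ log₂ pᵢ.
−0.19·log₂(0.19) = 0.4552
−0.25·log₂(0.25) = 0.5000
−0.10·log₂(0.10) = 0.3322
−0.28·log₂(0.28) = 0.5142
−0.09·log₂(0.09) = 0.3127
−0.09·log₂(0.09) = 0.3127
Sum ≈ 2.4269 → 2.427 bits.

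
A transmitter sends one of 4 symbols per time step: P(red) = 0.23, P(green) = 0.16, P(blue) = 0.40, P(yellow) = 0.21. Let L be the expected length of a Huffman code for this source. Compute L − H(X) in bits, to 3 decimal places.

Entropy H = −Σ p log₂ p ≈ 1.9123 bits.
Huffman merges: 4/25+21/100→37/100; 23/100+37/100→3/5; 2/5+3/5→1. L = 197/100 ≈ 1.9700.
L − H = 1.9700 − 1.9123 = 0.058 bits.

0.058 bits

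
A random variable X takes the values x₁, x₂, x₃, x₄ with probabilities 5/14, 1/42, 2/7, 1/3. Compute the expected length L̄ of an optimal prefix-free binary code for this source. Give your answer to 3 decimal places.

1.952 bits/symbol

Repeatedly combine the two least-probable nodes; the expected code length is the sum of the merged weights.
merge 1/42 + 2/7 → 13/42
merge 13/42 + 1/3 → 9/14
merge 5/14 + 9/14 → 1
L = 13/42 + 9/14 + 1 = 41/21 ≈ 1.952 bits/symbol.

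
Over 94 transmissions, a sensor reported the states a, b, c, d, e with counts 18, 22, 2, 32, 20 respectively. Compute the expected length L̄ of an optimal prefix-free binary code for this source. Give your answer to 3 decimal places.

2.213 bits/symbol

Probabilities are the counts divided by 94.
Repeatedly combine the two least-probable nodes; the expected code length is the sum of the merged weights.
merge 1/47 + 9/47 → 10/47
merge 10/47 + 10/47 → 20/47
merge 11/47 + 16/47 → 27/47
merge 20/47 + 27/47 → 1
L = 10/47 + 20/47 + 27/47 + 1 = 104/47 ≈ 2.213 bits/symbol.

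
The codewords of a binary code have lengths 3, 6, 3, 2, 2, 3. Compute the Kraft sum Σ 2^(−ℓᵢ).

With common denominator 2^6 = 64: Σ 2^(−ℓᵢ) = 8/64 + 1/64 + 8/64 + 16/64 + 16/64 + 8/64 = 57/64 = 0.890625.

0.890625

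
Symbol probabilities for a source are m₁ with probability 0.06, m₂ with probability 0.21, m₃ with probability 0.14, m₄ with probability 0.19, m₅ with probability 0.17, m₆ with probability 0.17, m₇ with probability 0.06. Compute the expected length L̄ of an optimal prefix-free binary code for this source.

Repeatedly combine the two least-probable nodes; the expected code length is the sum of the merged weights.
merge 3/50 + 3/50 → 3/25
merge 3/25 + 7/50 → 13/50
merge 17/100 + 17/100 → 17/50
merge 19/100 + 21/100 → 2/5
merge 13/50 + 17/50 → 3/5
merge 2/5 + 3/5 → 1
L = 3/25 + 13/50 + 17/50 + 2/5 + 3/5 + 1 = 68/25 = 2.72 bits/symbol.

2.72 bits/symbol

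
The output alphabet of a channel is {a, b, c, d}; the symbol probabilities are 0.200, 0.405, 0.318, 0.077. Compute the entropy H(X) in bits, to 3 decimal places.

1.803 bits

H = −Σ pᵢ log₂ pᵢ.
−0.200·log₂(0.200) = 0.4644
−0.405·log₂(0.405) = 0.5281
−0.318·log₂(0.318) = 0.5256
−0.077·log₂(0.077) = 0.2848
Sum ≈ 1.8030 → 1.803 bits.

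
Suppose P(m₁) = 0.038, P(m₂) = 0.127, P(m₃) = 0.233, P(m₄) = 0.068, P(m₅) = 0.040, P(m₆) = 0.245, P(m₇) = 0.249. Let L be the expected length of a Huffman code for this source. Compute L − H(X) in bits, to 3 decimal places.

0.004 bits

Entropy H = −Σ p log₂ p ≈ 2.4931 bits.
Huffman merges: 19/500+1/25→39/500; 17/250+39/500→73/500; 127/1000+73/500→273/1000; 233/1000+49/200→239/500; 249/1000+273/1000→261/500; 239/500+261/500→1. L = 2497/1000 ≈ 2.4970.
L − H = 2.4970 − 2.4931 = 0.004 bits.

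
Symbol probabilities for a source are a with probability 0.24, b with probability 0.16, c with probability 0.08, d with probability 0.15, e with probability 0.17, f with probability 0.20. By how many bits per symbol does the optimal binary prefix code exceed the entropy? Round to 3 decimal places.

0.042 bits

Entropy H = −Σ p log₂ p ≈ 2.5182 bits.
Huffman merges: 2/25+3/20→23/100; 4/25+17/100→33/100; 1/5+23/100→43/100; 6/25+33/100→57/100; 43/100+57/100→1. L = 64/25 ≈ 2.5600.
L − H = 2.5600 − 2.5182 = 0.042 bits.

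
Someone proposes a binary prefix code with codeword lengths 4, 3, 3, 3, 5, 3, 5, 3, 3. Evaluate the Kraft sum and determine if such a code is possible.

With common denominator 2^5 = 32: Σ 2^(−ℓᵢ) = 2/32 + 4/32 + 4/32 + 4/32 + 1/32 + 4/32 + 1/32 + 4/32 + 4/32 = 28/32 = 0.875.
Kraft's inequality requires Σ ≤ 1; here Σ = 0.875 ≤ 1, so such a prefix code exists.

0.875; yes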